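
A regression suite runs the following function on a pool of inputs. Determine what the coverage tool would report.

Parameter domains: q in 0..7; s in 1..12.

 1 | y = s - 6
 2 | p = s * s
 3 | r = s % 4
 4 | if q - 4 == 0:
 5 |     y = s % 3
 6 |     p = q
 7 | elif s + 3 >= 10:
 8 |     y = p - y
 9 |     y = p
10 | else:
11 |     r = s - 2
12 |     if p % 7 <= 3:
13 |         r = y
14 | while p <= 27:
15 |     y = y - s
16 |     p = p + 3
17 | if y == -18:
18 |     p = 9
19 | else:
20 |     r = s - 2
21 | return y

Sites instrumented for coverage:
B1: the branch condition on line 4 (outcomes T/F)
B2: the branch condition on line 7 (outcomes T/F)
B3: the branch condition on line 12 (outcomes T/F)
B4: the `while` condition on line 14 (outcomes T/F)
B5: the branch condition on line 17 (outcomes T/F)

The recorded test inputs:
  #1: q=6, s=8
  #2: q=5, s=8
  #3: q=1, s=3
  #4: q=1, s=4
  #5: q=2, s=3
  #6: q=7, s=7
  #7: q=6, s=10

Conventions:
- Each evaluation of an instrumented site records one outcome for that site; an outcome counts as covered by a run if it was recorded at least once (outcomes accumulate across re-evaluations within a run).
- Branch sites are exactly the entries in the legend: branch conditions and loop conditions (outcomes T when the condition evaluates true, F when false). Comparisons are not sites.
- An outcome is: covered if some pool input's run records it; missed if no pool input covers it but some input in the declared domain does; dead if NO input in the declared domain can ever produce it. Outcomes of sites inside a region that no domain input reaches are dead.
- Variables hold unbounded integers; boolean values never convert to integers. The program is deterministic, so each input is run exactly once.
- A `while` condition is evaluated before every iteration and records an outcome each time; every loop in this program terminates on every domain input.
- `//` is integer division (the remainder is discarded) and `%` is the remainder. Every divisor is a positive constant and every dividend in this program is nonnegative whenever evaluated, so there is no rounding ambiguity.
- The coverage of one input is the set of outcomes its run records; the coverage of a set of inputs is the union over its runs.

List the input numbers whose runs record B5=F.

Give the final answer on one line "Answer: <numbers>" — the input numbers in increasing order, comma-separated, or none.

input #1 (q=6, s=8): hits B5=F
input #2 (q=5, s=8): hits B5=F
input #3 (q=1, s=3): hits B5=F
input #4 (q=1, s=4): never hits B5=F
input #5 (q=2, s=3): hits B5=F
input #6 (q=7, s=7): hits B5=F
input #7 (q=6, s=10): hits B5=F

Answer: 1, 2, 3, 5, 6, 7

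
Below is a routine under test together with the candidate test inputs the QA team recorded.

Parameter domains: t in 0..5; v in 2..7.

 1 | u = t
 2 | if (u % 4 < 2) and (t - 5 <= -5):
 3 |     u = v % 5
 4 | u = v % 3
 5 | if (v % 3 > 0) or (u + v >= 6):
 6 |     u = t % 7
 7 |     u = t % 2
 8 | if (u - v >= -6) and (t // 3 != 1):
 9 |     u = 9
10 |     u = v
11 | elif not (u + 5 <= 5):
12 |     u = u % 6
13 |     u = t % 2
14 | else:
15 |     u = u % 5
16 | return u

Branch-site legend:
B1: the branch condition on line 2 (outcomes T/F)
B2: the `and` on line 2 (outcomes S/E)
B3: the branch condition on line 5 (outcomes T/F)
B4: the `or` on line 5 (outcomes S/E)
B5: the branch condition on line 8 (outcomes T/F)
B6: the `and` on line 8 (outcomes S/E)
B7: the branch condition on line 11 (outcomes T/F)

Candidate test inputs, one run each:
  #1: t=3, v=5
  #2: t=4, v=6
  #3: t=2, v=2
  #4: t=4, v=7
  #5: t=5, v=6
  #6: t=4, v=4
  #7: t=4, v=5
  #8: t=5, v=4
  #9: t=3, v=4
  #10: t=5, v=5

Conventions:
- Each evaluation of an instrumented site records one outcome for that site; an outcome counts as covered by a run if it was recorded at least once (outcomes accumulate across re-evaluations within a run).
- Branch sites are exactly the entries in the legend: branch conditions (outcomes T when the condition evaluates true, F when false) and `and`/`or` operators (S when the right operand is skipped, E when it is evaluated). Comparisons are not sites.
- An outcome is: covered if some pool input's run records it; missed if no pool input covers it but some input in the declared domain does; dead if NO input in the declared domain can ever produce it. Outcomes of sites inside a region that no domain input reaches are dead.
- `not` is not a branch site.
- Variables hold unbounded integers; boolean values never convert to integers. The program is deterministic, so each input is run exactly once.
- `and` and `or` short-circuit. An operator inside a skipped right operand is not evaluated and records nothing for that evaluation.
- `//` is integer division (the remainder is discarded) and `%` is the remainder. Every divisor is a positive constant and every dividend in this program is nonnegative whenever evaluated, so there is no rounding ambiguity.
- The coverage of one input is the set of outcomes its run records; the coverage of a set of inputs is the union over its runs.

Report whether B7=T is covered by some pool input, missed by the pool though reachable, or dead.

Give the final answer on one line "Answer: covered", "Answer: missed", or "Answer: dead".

B7=T is recorded by pool input(s) 1, 5, 8, 9, 10 -> covered

Answer: covered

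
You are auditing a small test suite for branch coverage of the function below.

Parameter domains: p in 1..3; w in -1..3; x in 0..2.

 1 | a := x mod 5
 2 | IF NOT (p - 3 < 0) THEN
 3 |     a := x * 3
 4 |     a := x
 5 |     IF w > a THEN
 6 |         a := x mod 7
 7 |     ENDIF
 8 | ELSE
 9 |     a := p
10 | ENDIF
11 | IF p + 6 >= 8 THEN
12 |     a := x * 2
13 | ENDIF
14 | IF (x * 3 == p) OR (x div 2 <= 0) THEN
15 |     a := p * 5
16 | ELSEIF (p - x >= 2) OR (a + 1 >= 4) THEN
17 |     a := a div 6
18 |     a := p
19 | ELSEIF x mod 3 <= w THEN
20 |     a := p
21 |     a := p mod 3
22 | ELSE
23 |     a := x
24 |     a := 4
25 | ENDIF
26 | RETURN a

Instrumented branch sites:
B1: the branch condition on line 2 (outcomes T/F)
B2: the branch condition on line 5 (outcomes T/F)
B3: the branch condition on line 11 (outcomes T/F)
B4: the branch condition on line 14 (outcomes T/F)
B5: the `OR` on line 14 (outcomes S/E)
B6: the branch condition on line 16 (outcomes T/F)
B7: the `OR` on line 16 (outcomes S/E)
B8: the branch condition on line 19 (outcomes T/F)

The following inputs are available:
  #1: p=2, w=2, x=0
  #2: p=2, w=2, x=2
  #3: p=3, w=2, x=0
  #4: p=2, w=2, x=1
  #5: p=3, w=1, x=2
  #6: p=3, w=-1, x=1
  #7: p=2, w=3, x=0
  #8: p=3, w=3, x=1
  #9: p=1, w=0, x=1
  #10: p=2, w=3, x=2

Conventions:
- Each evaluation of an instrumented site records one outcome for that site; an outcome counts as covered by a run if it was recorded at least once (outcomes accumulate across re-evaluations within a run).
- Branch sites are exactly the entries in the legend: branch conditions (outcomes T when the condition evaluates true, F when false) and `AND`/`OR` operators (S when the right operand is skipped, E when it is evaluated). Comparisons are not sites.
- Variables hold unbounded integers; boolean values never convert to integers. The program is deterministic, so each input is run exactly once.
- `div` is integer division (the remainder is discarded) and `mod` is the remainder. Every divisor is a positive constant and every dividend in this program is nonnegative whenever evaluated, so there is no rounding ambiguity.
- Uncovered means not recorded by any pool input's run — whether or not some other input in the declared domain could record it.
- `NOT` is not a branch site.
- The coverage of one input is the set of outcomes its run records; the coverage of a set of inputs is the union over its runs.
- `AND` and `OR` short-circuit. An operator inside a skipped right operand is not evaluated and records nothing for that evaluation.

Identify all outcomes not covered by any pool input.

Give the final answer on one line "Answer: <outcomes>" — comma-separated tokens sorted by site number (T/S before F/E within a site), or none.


#1 (p=2, w=2, x=0) -> B1->F, B3->T, B5->E, B4->T; covered: B1=F, B3=T, B4=T, B5=E
#2 (p=2, w=2, x=2) -> B1->F, B3->T, B5->E, B4->F, B7->E, B6->T; covered: B1=F, B3=T, B4=F, B5=E, B6=T, B7=E
#3 (p=3, w=2, x=0) -> B1->T, B2->T, B3->T, B5->E, B4->T; covered: B1=T, B2=T, B3=T, B4=T, B5=E
#4 (p=2, w=2, x=1) -> B1->F, B3->T, B5->E, B4->T; covered: B1=F, B3=T, B4=T, B5=E
#5 (p=3, w=1, x=2) -> B1->T, B2->F, B3->T, B5->E, B4->F, B7->E, B6->T; covered: B1=T, B2=F, B3=T, B4=F, B5=E, B6=T, B7=E
#6 (p=3, w=-1, x=1) -> B1->T, B2->F, B3->T, B5->S, B4->T; covered: B1=T, B2=F, B3=T, B4=T, B5=S
#7 (p=2, w=3, x=0) -> B1->F, B3->T, B5->E, B4->T; covered: B1=F, B3=T, B4=T, B5=E
#8 (p=3, w=3, x=1) -> B1->T, B2->T, B3->T, B5->S, B4->T; covered: B1=T, B2=T, B3=T, B4=T, B5=S
#9 (p=1, w=0, x=1) -> B1->F, B3->F, B5->E, B4->T; covered: B1=F, B3=F, B4=T, B5=E
#10 (p=2, w=3, x=2) -> B1->F, B3->T, B5->E, B4->F, B7->E, B6->T; covered: B1=F, B3=T, B4=F, B5=E, B6=T, B7=E
union over the pool: B1=T, B1=F, B2=T, B2=F, B3=T, B3=F, B4=T, B4=F, B5=S, B5=E, B6=T, B7=E
uncovered (4 of 16): B6=F, B7=S, B8=T, B8=F
Answer: B6=F, B7=S, B8=T, B8=F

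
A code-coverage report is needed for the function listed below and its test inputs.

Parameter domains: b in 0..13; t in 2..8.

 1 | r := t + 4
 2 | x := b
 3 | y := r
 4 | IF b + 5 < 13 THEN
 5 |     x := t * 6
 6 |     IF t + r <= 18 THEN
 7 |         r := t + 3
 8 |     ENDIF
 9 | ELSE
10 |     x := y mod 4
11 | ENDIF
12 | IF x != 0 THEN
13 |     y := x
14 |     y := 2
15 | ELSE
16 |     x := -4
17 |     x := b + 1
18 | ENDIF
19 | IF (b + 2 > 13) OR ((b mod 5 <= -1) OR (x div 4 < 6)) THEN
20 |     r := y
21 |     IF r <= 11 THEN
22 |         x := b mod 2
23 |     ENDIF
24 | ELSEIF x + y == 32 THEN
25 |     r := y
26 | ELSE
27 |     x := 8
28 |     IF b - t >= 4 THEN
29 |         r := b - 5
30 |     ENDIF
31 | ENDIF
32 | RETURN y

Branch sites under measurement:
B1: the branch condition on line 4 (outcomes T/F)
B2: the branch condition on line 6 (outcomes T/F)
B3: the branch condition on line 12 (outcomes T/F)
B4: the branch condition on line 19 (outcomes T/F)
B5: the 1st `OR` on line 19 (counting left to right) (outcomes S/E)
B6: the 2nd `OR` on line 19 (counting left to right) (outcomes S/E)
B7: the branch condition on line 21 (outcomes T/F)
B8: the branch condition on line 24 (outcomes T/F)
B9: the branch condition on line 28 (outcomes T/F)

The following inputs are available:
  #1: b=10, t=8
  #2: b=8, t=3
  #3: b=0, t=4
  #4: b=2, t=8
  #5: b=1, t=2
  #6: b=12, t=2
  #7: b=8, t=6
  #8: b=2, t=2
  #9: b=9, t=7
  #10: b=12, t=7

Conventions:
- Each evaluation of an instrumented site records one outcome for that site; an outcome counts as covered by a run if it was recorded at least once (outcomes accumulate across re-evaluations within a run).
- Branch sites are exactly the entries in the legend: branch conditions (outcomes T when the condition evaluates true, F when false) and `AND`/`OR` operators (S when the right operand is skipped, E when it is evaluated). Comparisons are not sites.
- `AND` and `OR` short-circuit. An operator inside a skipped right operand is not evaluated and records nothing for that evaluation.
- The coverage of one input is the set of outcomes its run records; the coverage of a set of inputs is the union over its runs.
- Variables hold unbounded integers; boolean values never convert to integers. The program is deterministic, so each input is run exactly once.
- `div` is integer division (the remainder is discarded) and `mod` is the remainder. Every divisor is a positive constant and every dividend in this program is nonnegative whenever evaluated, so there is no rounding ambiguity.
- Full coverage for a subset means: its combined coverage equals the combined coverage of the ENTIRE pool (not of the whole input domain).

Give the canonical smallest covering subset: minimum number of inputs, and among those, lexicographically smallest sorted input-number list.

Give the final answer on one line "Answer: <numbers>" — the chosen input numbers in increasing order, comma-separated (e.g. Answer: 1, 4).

#1 (b=10, t=8) -> B1->F, B3->F, B5->E, B6->E, B4->T, B7->F; covered: B1=F, B3=F, B4=T, B5=E, B6=E, B7=F
#2 (b=8, t=3) -> B1->F, B3->T, B5->E, B6->E, B4->T, B7->T; covered: B1=F, B3=T, B4=T, B5=E, B6=E, B7=T
#3 (b=0, t=4) -> B1->T, B2->T, B3->T, B5->E, B6->E, B4->F, B8->F, B9->F; covered: B1=T, B2=T, B3=T, B4=F, B5=E, B6=E, B8=F, B9=F
#4 (b=2, t=8) -> B1->T, B2->F, B3->T, B5->E, B6->E, B4->F, B8->F, B9->F; covered: B1=T, B2=F, B3=T, B4=F, B5=E, B6=E, B8=F, B9=F
#5 (b=1, t=2) -> B1->T, B2->T, B3->T, B5->E, B6->E, B4->T, B7->T; covered: B1=T, B2=T, B3=T, B4=T, B5=E, B6=E, B7=T
#6 (b=12, t=2) -> B1->F, B3->T, B5->S, B4->T, B7->T; covered: B1=F, B3=T, B4=T, B5=S, B7=T
#7 (b=8, t=6) -> B1->F, B3->T, B5->E, B6->E, B4->T, B7->T; covered: B1=F, B3=T, B4=T, B5=E, B6=E, B7=T
#8 (b=2, t=2) -> B1->T, B2->T, B3->T, B5->E, B6->E, B4->T, B7->T; covered: B1=T, B2=T, B3=T, B4=T, B5=E, B6=E, B7=T
#9 (b=9, t=7) -> B1->F, B3->T, B5->E, B6->E, B4->T, B7->T; covered: B1=F, B3=T, B4=T, B5=E, B6=E, B7=T
#10 (b=12, t=7) -> B1->F, B3->T, B5->S, B4->T, B7->T; covered: B1=F, B3=T, B4=T, B5=S, B7=T
the full pool covers 15 outcomes: B1=T, B1=F, B2=T, B2=F, B3=T, B3=F, B4=T, B4=F, B5=S, B5=E, B6=E, B7=T, B7=F, B8=F, B9=F
every size-1 subset falls short of the 15 outcomes (best: 8/15)
every size-2 subset falls short of the 15 outcomes (best: 12/15)
every size-3 subset falls short of the 15 outcomes (best: 14/15)
at size 4, {1, 3, 4, 6} reaches all 15 outcomes; every lexicographically earlier size-4 subset fails

Answer: 1, 3, 4, 6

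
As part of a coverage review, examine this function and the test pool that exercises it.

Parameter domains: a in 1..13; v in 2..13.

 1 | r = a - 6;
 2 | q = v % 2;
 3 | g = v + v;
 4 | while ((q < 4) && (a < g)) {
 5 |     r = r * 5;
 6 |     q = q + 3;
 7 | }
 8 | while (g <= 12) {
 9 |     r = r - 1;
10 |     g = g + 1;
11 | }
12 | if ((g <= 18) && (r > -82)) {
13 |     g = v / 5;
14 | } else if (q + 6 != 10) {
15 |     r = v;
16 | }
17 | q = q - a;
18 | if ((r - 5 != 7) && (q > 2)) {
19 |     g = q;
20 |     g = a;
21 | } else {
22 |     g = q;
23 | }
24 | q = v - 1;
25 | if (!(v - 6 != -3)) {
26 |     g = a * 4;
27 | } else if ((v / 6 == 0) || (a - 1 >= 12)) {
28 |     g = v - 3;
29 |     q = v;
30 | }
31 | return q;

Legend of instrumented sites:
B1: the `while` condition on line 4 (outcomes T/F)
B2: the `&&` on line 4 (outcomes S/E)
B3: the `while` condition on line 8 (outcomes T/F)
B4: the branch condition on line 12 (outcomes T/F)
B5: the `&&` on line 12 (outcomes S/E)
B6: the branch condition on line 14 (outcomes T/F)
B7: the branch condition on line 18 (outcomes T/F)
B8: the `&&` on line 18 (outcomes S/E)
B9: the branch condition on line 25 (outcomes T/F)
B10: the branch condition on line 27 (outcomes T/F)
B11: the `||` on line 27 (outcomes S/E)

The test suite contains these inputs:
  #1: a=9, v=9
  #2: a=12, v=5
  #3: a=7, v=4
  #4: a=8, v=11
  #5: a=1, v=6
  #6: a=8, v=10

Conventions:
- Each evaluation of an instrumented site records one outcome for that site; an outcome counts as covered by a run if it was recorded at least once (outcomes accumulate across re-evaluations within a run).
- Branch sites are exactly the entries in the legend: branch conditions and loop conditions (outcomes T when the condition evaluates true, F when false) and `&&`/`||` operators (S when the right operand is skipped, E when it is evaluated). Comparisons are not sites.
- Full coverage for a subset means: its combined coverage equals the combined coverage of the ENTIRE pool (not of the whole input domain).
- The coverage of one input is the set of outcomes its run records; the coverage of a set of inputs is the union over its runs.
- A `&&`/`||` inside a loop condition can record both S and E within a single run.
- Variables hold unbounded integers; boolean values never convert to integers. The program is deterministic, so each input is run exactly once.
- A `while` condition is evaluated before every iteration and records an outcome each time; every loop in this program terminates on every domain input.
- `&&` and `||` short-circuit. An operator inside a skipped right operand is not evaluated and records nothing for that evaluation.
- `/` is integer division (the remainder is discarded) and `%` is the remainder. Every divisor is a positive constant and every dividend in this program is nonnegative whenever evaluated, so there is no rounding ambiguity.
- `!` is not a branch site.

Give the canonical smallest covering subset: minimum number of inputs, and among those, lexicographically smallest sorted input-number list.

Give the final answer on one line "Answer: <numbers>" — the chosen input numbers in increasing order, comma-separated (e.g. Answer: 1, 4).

#1 (a=9, v=9) -> B2->E, B1->T, B2->S, B1->F, B3->F, B5->E, B4->T, B8->E, B7->F, B9->F, B11->E, B10->F; covered: B1=T, B1=F, B2=S, B2=E, B3=F, B4=T, B5=E, B7=F, B8=E, B9=F, B10=F, B11=E
#2 (a=12, v=5) -> B2->E, B1->F, B3->T, B3->T, B3->T, B3->F, B5->E, B4->T, B8->E, B7->F, B9->F, B11->S, B10->T; covered: B1=F, B2=E, B3=T, B3=F, B4=T, B5=E, B7=F, B8=E, B9=F, B10=T, B11=S
#3 (a=7, v=4) -> B2->E, B1->T, B2->E, B1->T, B2->S, B1->F, B3->T, B3->T, B3->T, B3->T, B3->T, B3->F, B5->E, B4->T, ...; covered: B1=T, B1=F, B2=S, B2=E, B3=T, B3=F, B4=T, B5=E, B7=F, B8=E, B9=F, B10=T, B11=S
#4 (a=8, v=11) -> B2->E, B1->T, B2->S, B1->F, B3->F, B5->S, B4->F, B6->F, B8->E, B7->F, B9->F, B11->E, B10->F; covered: B1=T, B1=F, B2=S, B2=E, B3=F, B4=F, B5=S, B6=F, B7=F, B8=E, B9=F, B10=F, B11=E
#5 (a=1, v=6) -> B2->E, B1->T, B2->E, B1->T, B2->S, B1->F, B3->T, B3->F, B5->E, B4->F, B6->T, B8->E, B7->T, B9->F, ...; covered: B1=T, B1=F, B2=S, B2=E, B3=T, B3=F, B4=F, B5=E, B6=T, B7=T, B8=E, B9=F, B10=F, B11=E
#6 (a=8, v=10) -> B2->E, B1->T, B2->E, B1->T, B2->S, B1->F, B3->F, B5->S, B4->F, B6->T, B8->E, B7->F, B9->F, B11->E, ...; covered: B1=T, B1=F, B2=S, B2=E, B3=F, B4=F, B5=S, B6=T, B7=F, B8=E, B9=F, B10=F, B11=E
pool-wide coverage (20 outcomes): B1=T, B1=F, B2=S, B2=E, B3=T, B3=F, B4=T, B4=F, B5=S, B5=E, B6=T, B6=F, B7=T, B7=F, B8=E, B9=F, B10=T, B10=F, B11=S, B11=E
no size-1 subset reaches all 20 outcomes (best union: 14/20)
no size-2 subset reaches all 20 outcomes (best union: 18/20)
the canonical winner is {2, 4, 5}: size 3, full 20-outcome coverage, earliest index list among size-3 covers

Answer: 2, 4, 5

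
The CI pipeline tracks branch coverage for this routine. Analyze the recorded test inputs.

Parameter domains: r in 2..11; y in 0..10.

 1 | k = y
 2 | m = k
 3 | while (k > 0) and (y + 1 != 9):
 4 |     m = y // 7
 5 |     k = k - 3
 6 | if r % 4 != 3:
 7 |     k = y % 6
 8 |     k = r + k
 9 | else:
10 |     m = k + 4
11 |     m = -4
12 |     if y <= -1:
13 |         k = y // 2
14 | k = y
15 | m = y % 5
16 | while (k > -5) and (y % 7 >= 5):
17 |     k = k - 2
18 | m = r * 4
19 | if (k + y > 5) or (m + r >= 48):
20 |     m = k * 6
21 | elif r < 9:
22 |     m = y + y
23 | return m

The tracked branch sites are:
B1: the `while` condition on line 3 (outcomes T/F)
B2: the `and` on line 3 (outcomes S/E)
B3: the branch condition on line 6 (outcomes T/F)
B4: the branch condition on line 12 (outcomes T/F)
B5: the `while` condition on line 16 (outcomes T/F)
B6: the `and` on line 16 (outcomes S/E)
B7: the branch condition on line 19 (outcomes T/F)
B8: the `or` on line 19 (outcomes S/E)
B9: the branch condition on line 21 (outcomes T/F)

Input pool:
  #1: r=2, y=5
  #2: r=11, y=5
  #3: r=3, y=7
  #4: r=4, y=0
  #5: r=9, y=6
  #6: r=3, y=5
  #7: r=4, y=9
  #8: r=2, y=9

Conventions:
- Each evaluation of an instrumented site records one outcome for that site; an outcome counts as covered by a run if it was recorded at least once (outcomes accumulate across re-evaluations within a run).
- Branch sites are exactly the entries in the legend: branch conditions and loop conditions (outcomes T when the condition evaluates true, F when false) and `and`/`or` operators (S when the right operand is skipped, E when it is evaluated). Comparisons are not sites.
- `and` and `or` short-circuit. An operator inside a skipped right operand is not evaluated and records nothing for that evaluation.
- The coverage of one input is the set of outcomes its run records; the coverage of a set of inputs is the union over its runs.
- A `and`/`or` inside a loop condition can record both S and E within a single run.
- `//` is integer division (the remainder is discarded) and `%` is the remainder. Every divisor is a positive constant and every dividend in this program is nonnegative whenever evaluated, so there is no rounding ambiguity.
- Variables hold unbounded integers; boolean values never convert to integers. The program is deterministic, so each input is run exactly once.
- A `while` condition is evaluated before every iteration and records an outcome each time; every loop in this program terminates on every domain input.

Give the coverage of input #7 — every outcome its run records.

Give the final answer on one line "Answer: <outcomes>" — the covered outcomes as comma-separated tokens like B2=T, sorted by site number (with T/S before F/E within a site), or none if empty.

Event log for input #7 (r=4, y=9):
  B2->E, B1->T, B2->E, B1->T, B2->E, B1->T, B2->S, B1->F, B3->T, B6->E
  B5->F, B8->S, B7->T
deduplicating events, the covered set is: B1=T, B1=F, B2=S, B2=E, B3=T, B5=F, B6=E, B7=T, B8=S

Answer: B1=T, B1=F, B2=S, B2=E, B3=T, B5=F, B6=E, B7=T, B8=S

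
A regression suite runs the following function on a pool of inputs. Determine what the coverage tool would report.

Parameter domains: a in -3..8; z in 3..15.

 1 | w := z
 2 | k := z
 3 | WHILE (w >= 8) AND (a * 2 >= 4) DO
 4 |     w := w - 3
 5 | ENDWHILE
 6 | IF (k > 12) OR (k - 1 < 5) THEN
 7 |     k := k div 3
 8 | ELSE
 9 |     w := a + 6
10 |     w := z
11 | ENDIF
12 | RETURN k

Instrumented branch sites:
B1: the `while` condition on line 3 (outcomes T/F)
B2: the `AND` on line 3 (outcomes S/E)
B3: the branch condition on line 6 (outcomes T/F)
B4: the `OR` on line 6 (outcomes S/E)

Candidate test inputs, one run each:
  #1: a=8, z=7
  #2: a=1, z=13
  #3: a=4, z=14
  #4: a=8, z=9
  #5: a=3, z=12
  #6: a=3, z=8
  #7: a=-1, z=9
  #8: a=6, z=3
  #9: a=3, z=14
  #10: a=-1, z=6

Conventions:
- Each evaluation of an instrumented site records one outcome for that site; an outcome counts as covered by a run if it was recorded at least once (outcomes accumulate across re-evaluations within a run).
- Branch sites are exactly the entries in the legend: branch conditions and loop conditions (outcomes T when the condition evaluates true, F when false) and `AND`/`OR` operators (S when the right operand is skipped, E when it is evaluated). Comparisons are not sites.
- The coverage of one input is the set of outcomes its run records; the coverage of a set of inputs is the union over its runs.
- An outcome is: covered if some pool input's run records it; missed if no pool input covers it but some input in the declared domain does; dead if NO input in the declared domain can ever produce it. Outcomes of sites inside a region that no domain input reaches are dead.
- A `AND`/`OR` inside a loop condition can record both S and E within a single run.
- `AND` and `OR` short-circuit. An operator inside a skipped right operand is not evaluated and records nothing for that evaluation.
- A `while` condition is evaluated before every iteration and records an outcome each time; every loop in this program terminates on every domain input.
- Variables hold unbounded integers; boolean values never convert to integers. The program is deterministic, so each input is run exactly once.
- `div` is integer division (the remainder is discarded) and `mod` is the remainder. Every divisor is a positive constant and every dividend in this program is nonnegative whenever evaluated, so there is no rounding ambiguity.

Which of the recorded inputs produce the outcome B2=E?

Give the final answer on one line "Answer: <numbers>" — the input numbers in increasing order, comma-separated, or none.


input #1 (a=8, z=7): does not produce B2=E
input #2 (a=1, z=13): produces B2=E
input #3 (a=4, z=14): produces B2=E
input #4 (a=8, z=9): produces B2=E
input #5 (a=3, z=12): produces B2=E
input #6 (a=3, z=8): produces B2=E
input #7 (a=-1, z=9): produces B2=E
input #8 (a=6, z=3): does not produce B2=E
input #9 (a=3, z=14): produces B2=E
input #10 (a=-1, z=6): does not produce B2=E
Answer: 2, 3, 4, 5, 6, 7, 9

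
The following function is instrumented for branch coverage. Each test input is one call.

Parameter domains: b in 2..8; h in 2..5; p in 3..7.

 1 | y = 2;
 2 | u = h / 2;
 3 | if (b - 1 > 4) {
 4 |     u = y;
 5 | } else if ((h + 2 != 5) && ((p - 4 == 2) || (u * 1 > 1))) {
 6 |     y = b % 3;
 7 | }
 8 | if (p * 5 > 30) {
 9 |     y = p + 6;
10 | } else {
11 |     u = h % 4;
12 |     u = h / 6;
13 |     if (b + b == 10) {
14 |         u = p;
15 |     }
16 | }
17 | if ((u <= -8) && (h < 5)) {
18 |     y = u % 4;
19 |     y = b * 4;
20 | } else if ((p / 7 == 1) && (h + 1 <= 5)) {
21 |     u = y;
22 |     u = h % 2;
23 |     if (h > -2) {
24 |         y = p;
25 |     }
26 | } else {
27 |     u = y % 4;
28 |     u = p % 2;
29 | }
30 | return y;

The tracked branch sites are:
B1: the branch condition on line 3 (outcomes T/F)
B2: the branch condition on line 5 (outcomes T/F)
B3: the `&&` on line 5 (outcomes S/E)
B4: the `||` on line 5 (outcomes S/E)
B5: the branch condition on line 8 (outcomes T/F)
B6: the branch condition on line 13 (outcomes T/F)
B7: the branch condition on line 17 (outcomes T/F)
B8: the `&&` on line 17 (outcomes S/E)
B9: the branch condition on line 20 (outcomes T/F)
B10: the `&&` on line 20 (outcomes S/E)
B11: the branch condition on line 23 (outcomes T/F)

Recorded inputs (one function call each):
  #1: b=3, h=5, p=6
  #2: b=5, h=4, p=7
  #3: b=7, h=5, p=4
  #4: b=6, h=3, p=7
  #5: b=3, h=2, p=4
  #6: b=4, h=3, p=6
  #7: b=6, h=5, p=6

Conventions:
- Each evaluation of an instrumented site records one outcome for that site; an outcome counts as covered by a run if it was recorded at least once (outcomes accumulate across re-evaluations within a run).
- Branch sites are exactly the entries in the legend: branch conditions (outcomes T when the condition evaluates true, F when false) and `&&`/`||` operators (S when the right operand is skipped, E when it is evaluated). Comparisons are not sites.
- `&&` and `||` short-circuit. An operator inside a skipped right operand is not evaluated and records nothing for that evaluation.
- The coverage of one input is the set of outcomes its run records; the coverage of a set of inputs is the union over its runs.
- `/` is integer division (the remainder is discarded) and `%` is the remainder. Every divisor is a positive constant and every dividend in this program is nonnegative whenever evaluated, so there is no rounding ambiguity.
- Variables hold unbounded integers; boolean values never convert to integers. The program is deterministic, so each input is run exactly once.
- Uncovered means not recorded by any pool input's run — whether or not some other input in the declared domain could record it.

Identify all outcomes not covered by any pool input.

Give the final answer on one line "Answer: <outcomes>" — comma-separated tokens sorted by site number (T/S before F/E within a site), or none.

run #1 (b=3, h=5, p=6) records B1=F, B2=T, B3=E, B4=S, B5=F, B6=F, B7=F, B8=S, B9=F, B10=S
run #2 (b=5, h=4, p=7) records B1=F, B2=T, B3=E, B4=E, B5=T, B7=F, B8=S, B9=T, B10=E, B11=T
run #3 (b=7, h=5, p=4) records B1=T, B5=F, B6=F, B7=F, B8=S, B9=F, B10=S
run #4 (b=6, h=3, p=7) records B1=T, B5=T, B7=F, B8=S, B9=T, B10=E, B11=T
run #5 (b=3, h=2, p=4) records B1=F, B2=F, B3=E, B4=E, B5=F, B6=F, B7=F, B8=S, B9=F, B10=S
run #6 (b=4, h=3, p=6) records B1=F, B2=F, B3=S, B5=F, B6=F, B7=F, B8=S, B9=F, B10=S
run #7 (b=6, h=5, p=6) records B1=T, B5=F, B6=F, B7=F, B8=S, B9=F, B10=S
union over the pool: B1=T, B1=F, B2=T, B2=F, B3=S, B3=E, B4=S, B4=E, B5=T, B5=F, B6=F, B7=F, B8=S, B9=T, B9=F, B10=S, B10=E, B11=T
uncovered (4 of 22): B6=T, B7=T, B8=E, B11=F

Answer: B6=T, B7=T, B8=E, B11=F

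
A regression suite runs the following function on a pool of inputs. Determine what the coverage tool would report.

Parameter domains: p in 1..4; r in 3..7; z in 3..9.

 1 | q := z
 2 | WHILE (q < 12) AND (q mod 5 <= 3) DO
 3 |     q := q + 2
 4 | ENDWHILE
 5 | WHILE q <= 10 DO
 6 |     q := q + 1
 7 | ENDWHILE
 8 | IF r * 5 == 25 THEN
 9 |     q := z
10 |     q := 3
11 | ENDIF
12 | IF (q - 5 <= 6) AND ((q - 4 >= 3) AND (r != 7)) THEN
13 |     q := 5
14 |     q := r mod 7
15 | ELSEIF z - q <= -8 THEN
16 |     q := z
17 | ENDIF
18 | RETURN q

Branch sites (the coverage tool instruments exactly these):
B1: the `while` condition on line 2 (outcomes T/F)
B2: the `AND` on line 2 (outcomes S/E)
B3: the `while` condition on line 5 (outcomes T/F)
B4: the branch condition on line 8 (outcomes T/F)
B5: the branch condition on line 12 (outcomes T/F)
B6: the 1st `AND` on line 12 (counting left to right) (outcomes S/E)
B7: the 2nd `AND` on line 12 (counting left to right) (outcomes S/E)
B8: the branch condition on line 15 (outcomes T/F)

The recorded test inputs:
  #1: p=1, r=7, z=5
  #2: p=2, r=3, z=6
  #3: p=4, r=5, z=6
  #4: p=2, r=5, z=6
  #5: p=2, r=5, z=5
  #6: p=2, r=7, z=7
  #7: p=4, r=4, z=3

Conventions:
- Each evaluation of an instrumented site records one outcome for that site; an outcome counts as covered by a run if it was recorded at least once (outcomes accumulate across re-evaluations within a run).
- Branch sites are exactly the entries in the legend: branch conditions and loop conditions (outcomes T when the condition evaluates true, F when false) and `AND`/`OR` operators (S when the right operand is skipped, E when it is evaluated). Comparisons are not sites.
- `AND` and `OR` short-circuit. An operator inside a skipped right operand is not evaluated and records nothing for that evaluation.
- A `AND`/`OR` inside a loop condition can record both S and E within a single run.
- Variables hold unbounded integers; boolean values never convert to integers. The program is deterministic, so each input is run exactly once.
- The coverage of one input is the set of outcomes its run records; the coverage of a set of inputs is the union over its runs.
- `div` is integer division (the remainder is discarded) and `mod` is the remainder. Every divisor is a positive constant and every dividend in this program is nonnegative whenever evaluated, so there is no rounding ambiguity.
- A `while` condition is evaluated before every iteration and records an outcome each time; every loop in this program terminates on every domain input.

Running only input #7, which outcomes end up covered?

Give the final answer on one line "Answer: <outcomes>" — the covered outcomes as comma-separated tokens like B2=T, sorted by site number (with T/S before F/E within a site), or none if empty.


Tracing the run of input #7 (p=4, r=4, z=3):
  B2->E, B1->T, B2->E, B1->T, B2->E, B1->T, B2->E, B1->F, B3->T, B3->T
  B3->F, B4->F, B6->E, B7->E, B5->T
collecting distinct outcomes: B1=T, B1=F, B2=E, B3=T, B3=F, B4=F, B5=T, B6=E, B7=E
Answer: B1=T, B1=F, B2=E, B3=T, B3=F, B4=F, B5=T, B6=E, B7=E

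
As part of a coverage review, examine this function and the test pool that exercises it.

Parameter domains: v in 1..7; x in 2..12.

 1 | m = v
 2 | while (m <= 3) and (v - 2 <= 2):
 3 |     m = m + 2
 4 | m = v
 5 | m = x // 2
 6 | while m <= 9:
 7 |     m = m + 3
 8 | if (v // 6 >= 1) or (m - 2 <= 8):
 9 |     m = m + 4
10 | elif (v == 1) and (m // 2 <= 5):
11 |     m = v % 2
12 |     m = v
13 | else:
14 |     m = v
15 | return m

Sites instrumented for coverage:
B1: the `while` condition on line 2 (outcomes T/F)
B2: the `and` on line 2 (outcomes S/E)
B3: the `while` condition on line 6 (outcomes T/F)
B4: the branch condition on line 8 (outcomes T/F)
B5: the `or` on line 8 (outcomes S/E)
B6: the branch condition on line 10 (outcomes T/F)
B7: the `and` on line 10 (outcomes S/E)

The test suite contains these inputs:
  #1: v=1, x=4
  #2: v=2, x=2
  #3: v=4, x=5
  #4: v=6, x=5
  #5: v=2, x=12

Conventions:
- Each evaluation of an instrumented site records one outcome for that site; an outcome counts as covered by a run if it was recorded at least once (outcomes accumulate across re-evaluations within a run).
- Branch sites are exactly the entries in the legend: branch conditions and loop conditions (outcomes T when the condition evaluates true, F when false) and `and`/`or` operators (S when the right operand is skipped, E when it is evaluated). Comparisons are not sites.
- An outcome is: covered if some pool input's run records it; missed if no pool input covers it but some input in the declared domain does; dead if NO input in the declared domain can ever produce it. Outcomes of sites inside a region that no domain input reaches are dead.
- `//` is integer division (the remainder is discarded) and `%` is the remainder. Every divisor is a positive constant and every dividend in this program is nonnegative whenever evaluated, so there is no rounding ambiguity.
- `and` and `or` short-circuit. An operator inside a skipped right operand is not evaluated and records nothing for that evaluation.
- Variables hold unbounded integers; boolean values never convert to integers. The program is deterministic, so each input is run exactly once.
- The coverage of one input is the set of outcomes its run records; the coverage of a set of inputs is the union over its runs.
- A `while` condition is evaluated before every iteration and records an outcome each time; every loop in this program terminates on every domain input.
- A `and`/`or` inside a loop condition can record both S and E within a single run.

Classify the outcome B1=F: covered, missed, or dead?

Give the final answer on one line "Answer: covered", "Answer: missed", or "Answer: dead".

B1=F is recorded by pool input(s) 1, 2, 3, 4, 5 -> covered

Answer: covered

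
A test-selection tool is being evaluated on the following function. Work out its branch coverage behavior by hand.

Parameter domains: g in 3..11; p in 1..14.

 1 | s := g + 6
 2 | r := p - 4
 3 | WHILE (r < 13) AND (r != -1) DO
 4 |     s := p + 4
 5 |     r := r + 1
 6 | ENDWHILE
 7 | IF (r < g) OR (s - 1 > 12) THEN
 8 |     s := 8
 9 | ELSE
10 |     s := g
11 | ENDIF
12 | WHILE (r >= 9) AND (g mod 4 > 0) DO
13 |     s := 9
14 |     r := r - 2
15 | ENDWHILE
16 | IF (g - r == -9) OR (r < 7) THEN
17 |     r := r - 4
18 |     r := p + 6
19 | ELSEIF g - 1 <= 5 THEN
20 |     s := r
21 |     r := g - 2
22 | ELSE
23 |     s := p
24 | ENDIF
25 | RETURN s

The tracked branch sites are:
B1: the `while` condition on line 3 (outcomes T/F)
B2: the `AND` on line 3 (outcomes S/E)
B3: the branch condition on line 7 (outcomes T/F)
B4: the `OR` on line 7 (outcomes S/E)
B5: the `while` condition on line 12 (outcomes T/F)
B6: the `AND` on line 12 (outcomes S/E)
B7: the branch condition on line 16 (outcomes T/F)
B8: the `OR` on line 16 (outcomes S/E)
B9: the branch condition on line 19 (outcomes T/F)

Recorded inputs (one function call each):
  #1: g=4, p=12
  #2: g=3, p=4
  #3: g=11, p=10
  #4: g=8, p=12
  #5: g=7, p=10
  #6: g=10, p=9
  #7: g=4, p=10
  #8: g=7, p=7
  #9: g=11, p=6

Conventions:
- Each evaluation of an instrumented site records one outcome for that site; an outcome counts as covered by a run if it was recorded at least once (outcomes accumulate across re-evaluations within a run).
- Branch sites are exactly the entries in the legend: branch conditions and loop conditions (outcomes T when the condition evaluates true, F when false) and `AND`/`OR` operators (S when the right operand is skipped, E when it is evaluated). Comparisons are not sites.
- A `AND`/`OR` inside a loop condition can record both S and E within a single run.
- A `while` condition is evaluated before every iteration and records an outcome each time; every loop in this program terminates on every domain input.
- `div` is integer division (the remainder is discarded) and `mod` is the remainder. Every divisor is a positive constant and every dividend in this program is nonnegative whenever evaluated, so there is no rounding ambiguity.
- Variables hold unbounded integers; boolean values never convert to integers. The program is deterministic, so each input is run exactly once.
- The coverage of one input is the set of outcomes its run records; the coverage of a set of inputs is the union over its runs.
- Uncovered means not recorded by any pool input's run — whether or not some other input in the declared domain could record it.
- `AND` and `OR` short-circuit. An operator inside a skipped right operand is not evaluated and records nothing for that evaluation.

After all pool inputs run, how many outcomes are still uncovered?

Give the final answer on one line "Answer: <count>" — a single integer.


input #1 (g=4, p=12): covers B1=T, B1=F, B2=S, B2=E, B3=T, B4=E, B5=F, B6=E, B7=T, B8=S
input #2 (g=3, p=4): covers B1=T, B1=F, B2=S, B2=E, B3=F, B4=E, B5=T, B5=F, B6=S, B6=E, B7=F, B8=E, B9=T
input #3 (g=11, p=10): covers B1=T, B1=F, B2=S, B2=E, B3=T, B4=E, B5=T, B5=F, B6=S, B6=E, B7=F, B8=E, B9=F
input #4 (g=8, p=12): covers B1=T, B1=F, B2=S, B2=E, B3=T, B4=E, B5=F, B6=E, B7=F, B8=E, B9=F
input #5 (g=7, p=10): covers B1=T, B1=F, B2=S, B2=E, B3=T, B4=E, B5=T, B5=F, B6=S, B6=E, B7=F, B8=E, B9=F
input #6 (g=10, p=9): covers B1=T, B1=F, B2=S, B2=E, B3=F, B4=E, B5=T, B5=F, B6=S, B6=E, B7=F, B8=E, B9=F
input #7 (g=4, p=10): covers B1=T, B1=F, B2=S, B2=E, B3=T, B4=E, B5=F, B6=E, B7=T, B8=S
input #8 (g=7, p=7): covers B1=T, B1=F, B2=S, B2=E, B3=F, B4=E, B5=T, B5=F, B6=S, B6=E, B7=F, B8=E, B9=F
input #9 (g=11, p=6): covers B1=T, B1=F, B2=S, B2=E, B3=F, B4=E, B5=T, B5=F, B6=S, B6=E, B7=F, B8=E, B9=F
union over the pool: B1=T, B1=F, B2=S, B2=E, B3=T, B3=F, B4=E, B5=T, B5=F, B6=S, B6=E, B7=T, B7=F, B8=S, B8=E, B9=T, B9=F
uncovered (1 of 18): B4=S
Answer: 1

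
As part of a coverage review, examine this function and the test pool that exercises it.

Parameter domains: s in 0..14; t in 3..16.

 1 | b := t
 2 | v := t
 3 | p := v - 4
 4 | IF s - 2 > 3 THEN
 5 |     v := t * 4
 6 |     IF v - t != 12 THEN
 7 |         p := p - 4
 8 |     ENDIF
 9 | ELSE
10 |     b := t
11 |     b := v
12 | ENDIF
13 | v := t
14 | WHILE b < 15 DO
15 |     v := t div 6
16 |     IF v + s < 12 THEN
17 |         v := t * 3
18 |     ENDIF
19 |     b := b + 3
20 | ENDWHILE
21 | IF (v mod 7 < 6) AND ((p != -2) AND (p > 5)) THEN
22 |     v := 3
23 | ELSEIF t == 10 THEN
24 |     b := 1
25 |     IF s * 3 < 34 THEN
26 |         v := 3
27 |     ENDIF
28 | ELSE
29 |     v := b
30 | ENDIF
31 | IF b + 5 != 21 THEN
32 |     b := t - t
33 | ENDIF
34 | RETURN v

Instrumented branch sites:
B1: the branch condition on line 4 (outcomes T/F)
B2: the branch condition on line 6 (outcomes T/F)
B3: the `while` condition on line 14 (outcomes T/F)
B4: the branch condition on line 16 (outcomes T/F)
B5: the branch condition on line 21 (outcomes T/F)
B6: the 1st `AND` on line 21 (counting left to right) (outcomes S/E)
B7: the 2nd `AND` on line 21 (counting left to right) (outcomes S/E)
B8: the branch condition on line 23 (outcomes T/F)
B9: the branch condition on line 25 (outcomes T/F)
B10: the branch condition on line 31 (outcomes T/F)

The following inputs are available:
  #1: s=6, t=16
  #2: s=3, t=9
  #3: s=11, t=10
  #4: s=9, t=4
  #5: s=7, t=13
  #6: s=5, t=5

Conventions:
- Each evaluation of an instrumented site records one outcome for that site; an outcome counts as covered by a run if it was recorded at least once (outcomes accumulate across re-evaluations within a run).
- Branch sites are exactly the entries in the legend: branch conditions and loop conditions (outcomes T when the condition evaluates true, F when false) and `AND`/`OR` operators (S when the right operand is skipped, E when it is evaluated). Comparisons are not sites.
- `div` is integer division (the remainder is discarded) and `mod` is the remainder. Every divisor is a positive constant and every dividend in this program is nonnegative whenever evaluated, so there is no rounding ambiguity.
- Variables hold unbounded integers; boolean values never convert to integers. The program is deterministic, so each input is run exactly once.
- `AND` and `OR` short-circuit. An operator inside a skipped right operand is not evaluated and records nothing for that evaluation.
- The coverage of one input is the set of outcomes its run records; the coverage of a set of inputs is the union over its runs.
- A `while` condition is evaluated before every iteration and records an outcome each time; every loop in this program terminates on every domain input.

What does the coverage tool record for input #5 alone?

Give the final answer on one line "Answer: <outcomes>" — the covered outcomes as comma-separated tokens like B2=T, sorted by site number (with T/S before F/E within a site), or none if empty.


Simulating input #5 (s=7, t=13) step by step:
  B1->T, B2->T, B3->T, B4->T, B3->F, B6->E, B7->E, B5->F, B8->F, B10->F
collecting distinct outcomes: B1=T, B2=T, B3=T, B3=F, B4=T, B5=F, B6=E, B7=E, B8=F, B10=F
Answer: B1=T, B2=T, B3=T, B3=F, B4=T, B5=F, B6=E, B7=E, B8=F, B10=F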